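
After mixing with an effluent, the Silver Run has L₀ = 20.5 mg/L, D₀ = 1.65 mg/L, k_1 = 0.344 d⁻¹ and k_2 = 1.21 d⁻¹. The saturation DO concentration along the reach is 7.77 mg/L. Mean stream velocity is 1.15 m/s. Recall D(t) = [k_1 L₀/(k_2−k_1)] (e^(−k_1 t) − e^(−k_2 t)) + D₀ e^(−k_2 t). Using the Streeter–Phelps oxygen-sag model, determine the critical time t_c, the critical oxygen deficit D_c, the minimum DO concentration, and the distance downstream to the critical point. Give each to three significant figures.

t_c ≈ 1.19 d; D_c ≈ 3.87 mg/L; min DO ≈ 3.90 mg/L; x_c ≈ 118 km

t_c = [1/(k_2−k_1)] ln[(k_2/k_1)(1 − D₀(k_2−k_1)/(k_1 L₀))]
= [1/(1.21−0.344)] ln[(1.21/0.344)(1 − 1.65×0.8660/(0.344×20.5))]
= (1/0.8660) ln[3.517 × 0.7974] = 1.155 × ln(2.805) = 1.155 × 1.031 = 1.191 d.
D_c = (k_1/k_2) L₀ e^(−k_1 t_c) = (0.344/1.21) × 20.5 × e^(−0.344×1.191) = 0.2843 × 20.5 × 0.6639 = 3.869 mg/L.
Minimum DO = C_s − D_c = 7.77 − 3.869 = 3.901 mg/L.
x_c = v t_c = 1.15 m/s × 1.191 d × 86400 s/d = 118300 m ≈ 118 km.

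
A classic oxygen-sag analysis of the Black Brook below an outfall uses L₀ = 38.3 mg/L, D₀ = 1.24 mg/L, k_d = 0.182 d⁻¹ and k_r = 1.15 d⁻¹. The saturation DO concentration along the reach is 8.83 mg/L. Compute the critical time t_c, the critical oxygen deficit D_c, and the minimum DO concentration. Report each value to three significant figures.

t_c ≈ 1.71 d; D_c ≈ 4.44 mg/L; min DO ≈ 4.39 mg/L

t_c = [1/(k_r−k_d)] ln[(k_r/k_d)(1 − D₀(k_r−k_d)/(k_d L₀))]
= [1/(1.15−0.182)] ln[(1.15/0.182)(1 − 1.24×0.9680/(0.182×38.3))]
= (1/0.9680) ln[6.319 × 0.8278] = 1.033 × ln(5.231) = 1.033 × 1.655 = 1.709 d.
D_c = (k_d/k_r) L₀ e^(−k_d t_c) = (0.182/1.15) × 38.3 × e^(−0.182×1.709) = 0.1583 × 38.3 × 0.7327 = 4.441 mg/L.
Minimum DO = C_s − D_c = 8.83 − 4.441 = 4.389 mg/L.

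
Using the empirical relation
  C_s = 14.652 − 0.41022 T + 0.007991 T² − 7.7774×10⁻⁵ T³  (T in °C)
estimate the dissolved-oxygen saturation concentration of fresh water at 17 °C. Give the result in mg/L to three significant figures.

C_s = 14.652 − 0.41022×17 + 0.007991×17² − 7.7774×10⁻⁵×17³ = 9.606 mg/L.

C_s ≈ 9.61 mg/L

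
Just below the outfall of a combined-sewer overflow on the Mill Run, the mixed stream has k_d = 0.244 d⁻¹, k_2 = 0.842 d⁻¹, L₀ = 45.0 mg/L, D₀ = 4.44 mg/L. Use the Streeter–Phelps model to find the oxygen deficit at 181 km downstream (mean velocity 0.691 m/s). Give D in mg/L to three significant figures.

D ≈ 7.68 mg/L

Travel time t = x/v = 181 km / (0.691 m/s) = 181000 m / 0.691 m/s = 261900 s = 3.032 d.
k_d L₀/(k_2−k_d) = 0.244×45.0/(0.842−0.244) = 10.98/0.5980 = 18.36 mg/L.
e^(−k_d t) = e^(−0.244×3.032) = 0.4772; e^(−k_2 t) = e^(−0.842×3.032) = 0.07787.
D = 18.36 × (0.4772 − 0.07787) + 4.44 × 0.07787 = 7.333 + 0.3457 = 7.679 mg/L.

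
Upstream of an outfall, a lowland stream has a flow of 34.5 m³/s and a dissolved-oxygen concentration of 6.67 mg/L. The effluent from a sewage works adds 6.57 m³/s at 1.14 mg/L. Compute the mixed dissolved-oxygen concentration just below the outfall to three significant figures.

Flow-weighted mixing: C = (Q_r C_r + Q_w C_w)/(Q_r + Q_w)
= (34.5×6.67 + 6.57×1.14)/(34.5 + 6.57) = 237.6/41.07 = 5.785 mg/L.

5.79 mg/L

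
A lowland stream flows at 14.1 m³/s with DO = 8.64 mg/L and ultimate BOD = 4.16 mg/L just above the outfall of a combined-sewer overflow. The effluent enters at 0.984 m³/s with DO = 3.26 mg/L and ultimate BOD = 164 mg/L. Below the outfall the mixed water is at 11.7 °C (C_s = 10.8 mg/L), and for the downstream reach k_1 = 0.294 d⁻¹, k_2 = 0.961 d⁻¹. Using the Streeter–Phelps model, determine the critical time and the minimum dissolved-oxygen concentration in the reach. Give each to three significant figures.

t_c ≈ 1.03 d; minimum DO ≈ 7.51 mg/L

Mixed DO = (14.1×8.64 + 0.984×3.26)/(14.1+0.984) = 125.0/15.08 = 8.289 mg/L.
Mixed L₀ = (14.1×4.16 + 0.984×164)/(15.08) = 220.0/15.08 = 14.59 mg/L.
Initial deficit D₀ = C_s − DO₀ = 10.8 − 8.289 = 2.511 mg/L.
t_c = (1/0.6670) ln[(0.961/0.294)(1 − 2.511×0.6670/(0.294×14.59))] = 1.499 × ln(1.992) = 1.033 d.
D_c = (0.294/0.961) × 14.59 × e^(−0.294×1.033) = 0.3059 × 14.59 × 0.7380 = 3.293 mg/L.
Minimum DO = 10.8 − 3.293 = 7.507 mg/L.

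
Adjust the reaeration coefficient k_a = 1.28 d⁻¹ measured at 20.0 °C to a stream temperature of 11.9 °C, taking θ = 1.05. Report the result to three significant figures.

k_a(T₂) = k_a(T₁) · θ^(T₂−T₁) = 1.28 × 1.05^(11.9−20.0)
= 1.28 × 1.05^-8.10 = 1.28 × 0.6735 = 0.8621 d⁻¹.

k_a ≈ 0.862 d⁻¹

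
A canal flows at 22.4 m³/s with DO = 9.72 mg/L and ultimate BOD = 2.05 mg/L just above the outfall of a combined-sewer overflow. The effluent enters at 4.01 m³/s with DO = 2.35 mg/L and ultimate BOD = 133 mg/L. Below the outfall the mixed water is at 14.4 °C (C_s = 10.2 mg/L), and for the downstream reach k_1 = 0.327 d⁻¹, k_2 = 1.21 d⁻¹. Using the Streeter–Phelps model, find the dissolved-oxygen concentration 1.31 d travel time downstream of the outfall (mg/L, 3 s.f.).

DO ≈ 6.24 mg/L

Mixed DO = (22.4×9.72 + 4.01×2.35)/(22.4+4.01) = 227.2/26.41 = 8.601 mg/L.
Mixed L₀ = (22.4×2.05 + 4.01×133)/(26.41) = 579.2/26.41 = 21.93 mg/L.
Initial deficit D₀ = C_s − DO₀ = 10.2 − 8.601 = 1.599 mg/L.
D(1.31) = [0.327×21.93/(1.21−0.327)](e^(−0.327×1.31) − e^(−1.21×1.31)) + 1.599 e^(−1.21×1.31)
= 8.122 × (0.6516 − 0.2049) + 1.599 × 0.2049 = 3.956 mg/L.
DO = 10.2 − 3.956 = 6.244 mg/L.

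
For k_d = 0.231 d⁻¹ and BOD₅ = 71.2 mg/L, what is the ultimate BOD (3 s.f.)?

BOD₅ = L₀(1 − e^(−5k_d)) ⇒ L₀ = BOD₅ / (1 − e^(−5×0.231))
= 71.2 / (1 − 0.3151) = 71.2 / 0.6849 = 104.0 mg/L.

L₀ ≈ 104 mg/L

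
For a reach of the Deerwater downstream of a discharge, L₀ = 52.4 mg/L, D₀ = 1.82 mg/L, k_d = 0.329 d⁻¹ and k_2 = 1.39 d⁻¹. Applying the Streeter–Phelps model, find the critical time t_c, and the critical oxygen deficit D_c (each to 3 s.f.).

With k_2/k_d = 4.225 and 1 − D₀(k_2−k_d)/(k_d L₀) = 0.8880,
t_c = ln(4.225 × 0.8880) / (1.39 − 0.329) = ln(3.752) / 1.061 = 1.322/1.061 = 1.246 d.
L(t_c) = L₀ e^(−k_d t_c) = 52.4 × 0.6637 = 34.78 mg/L, and at the critical point k_2 D_c = k_d L, so D_c = (0.329/1.39) × 34.78 = 8.231 mg/L.

t_c ≈ 1.25 d; D_c ≈ 8.23 mg/L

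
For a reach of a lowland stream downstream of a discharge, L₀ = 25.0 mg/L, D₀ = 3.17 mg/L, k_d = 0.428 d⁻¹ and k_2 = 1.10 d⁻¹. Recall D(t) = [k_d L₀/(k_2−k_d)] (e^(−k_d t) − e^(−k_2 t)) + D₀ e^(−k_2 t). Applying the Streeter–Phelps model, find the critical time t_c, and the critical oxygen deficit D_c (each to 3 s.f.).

t_c ≈ 1.07 d; D_c ≈ 6.14 mg/L

At the critical point dD/dt = 0, so k_d L₀ e^(−k_d t) = k_2 D. Substituting D(t) from the Streeter–Phelps equation and solving for t gives
t_c = ln[(k_2/k_d)(1 − D₀(k_2−k_d)/(k_d L₀))] / (k_2−k_d).
Here k_2−k_d = 0.6720 d⁻¹ and 1 − D₀(k_2−k_d)/(k_d L₀) = 1 − 3.17×0.6720/(0.428×25.0) = 0.8009, so
t_c = ln(2.570 × 0.8009) / 0.6720 = 0.7219 / 0.6720 = 1.074 d.
L(t_c) = L₀ e^(−k_d t_c) = 25.0 × 0.6314 = 15.79 mg/L, and at the critical point k_2 D_c = k_d L, so D_c = (0.428/1.10) × 15.79 = 6.142 mg/L.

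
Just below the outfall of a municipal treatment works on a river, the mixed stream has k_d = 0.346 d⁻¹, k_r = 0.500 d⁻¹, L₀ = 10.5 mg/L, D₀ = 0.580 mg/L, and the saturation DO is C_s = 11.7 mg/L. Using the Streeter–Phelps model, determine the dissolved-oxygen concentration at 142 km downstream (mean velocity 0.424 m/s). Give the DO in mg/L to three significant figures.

DO ≈ 8.84 mg/L

Travel time t = x/v = 142 km / (0.424 m/s) = 142000 m / 0.424 m/s = 334900 s = 3.876 d.
k_d L₀/(k_r−k_d) = 0.346×10.5/(0.500−0.346) = 3.633/0.1540 = 23.59 mg/L.
e^(−k_d t) = e^(−0.346×3.876) = 0.2615; e^(−k_r t) = e^(−0.500×3.876) = 0.1440.
D = 23.59 × (0.2615 − 0.1440) + 0.580 × 0.1440 = 2.773 + 0.08351 = 2.857 mg/L.
DO = C_s − D = 11.7 − 2.857 = 8.843 mg/L.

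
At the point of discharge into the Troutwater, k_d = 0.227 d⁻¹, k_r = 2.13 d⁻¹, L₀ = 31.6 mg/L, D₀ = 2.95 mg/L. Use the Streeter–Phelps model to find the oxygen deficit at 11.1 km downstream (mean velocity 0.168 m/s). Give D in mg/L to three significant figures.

Travel time t = x/v = 11.1 km / (0.168 m/s) = 11100 m / 0.168 m/s = 66070 s = 0.7647 d.
k_d L₀/(k_r−k_d) = 0.227×31.6/(2.13−0.227) = 7.173/1.903 = 3.769 mg/L.
e^(−k_d t) = e^(−0.227×0.7647) = 0.8406; e^(−k_r t) = e^(−2.13×0.7647) = 0.1962.
D = 3.769 × (0.8406 − 0.1962) + 2.95 × 0.1962 = 2.429 + 0.5787 = 3.008 mg/L.

D ≈ 3.01 mg/L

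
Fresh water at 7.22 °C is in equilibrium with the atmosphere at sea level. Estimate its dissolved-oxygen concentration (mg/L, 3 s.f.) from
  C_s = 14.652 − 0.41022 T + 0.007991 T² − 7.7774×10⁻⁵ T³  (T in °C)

C_s ≈ 12.1 mg/L

C_s = 14.652 − 0.41022×7.22 + 0.007991×7.22² − 7.7774×10⁻⁵×7.22³ = 12.08 mg/L.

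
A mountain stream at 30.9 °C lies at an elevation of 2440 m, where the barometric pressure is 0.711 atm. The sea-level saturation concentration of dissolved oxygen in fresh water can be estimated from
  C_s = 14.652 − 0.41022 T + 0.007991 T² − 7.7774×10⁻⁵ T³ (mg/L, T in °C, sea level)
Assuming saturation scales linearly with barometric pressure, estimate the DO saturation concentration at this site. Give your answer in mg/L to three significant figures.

C_s ≈ 5.20 mg/L

At sea level: C_s = 14.652 − 0.41022×30.9 + 0.007991×30.9² − 7.7774×10⁻⁵×30.9³ = 7.311 mg/L.
Pressure correction: C_s' = 7.311 × 0.711 = 5.198 mg/L.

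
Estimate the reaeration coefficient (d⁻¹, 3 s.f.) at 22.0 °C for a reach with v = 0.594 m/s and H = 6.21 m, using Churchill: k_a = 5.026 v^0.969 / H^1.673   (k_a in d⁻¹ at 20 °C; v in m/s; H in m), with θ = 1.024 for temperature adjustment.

k_a(20) = 5.026 × 0.594^0.969 / 6.21^1.673 = 5.026 × 0.6037 / 21.22 = 0.1429 d⁻¹.
k_a(22.0) = 0.1429 × 1.024^(22.0−20) = 0.1429 × 1.049 = 0.1499 d⁻¹.

k_a ≈ 0.150 d⁻¹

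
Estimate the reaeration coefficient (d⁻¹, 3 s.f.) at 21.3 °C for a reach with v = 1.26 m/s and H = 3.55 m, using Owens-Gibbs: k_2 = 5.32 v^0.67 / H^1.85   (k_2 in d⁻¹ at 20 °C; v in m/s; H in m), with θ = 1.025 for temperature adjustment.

k_2 ≈ 0.615 d⁻¹

k_2(20) = 5.32 × 1.26^0.67 / 3.55^1.85 = 5.32 × 1.167 / 10.42 = 0.5960 d⁻¹.
k_2(21.3) = 0.5960 × 1.025^(21.3−20) = 0.5960 × 1.033 = 0.6154 d⁻¹.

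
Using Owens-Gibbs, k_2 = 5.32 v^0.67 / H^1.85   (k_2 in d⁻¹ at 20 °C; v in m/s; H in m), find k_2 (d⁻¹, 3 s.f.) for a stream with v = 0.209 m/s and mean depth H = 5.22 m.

k_2 = 5.32 × 0.209^0.67 / 5.22^1.85 = 5.32 × 0.3503 / 21.27 = 0.08764 d⁻¹.

k_2 ≈ 0.0876 d⁻¹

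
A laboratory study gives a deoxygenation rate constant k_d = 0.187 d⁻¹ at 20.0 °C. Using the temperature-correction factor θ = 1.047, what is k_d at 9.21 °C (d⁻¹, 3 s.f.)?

k_d(T₂) = k_d(T₁) · θ^(T₂−T₁) = 0.187 × 1.047^(9.21−20.0)
= 0.187 × 1.047^-10.8 = 0.187 × 0.6092 = 0.1139 d⁻¹.

k_d ≈ 0.114 d⁻¹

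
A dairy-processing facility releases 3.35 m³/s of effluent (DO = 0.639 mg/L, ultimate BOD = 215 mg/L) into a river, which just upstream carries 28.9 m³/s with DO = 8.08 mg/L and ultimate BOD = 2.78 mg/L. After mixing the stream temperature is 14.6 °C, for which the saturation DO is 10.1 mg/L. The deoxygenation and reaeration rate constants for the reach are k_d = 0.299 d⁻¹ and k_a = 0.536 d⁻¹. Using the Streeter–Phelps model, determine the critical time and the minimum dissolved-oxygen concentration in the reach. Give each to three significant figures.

t_c ≈ 2.07 d; minimum DO ≈ 2.64 mg/L

Mixed DO = (28.9×8.08 + 3.35×0.639)/(28.9+3.35) = 235.7/32.25 = 7.307 mg/L.
Mixed L₀ = (28.9×2.78 + 3.35×215)/(32.25) = 800.6/32.25 = 24.82 mg/L.
Initial deficit D₀ = C_s − DO₀ = 10.1 − 7.307 = 2.793 mg/L.
t_c = (1/0.2370) ln[(0.536/0.299)(1 − 2.793×0.2370/(0.299×24.82))] = 4.219 × ln(1.633) = 2.069 d.
D_c = (0.299/0.536) × 24.82 × e^(−0.299×2.069) = 0.5578 × 24.82 × 0.5387 = 7.460 mg/L.
Minimum DO = 10.1 − 7.460 = 2.640 mg/L.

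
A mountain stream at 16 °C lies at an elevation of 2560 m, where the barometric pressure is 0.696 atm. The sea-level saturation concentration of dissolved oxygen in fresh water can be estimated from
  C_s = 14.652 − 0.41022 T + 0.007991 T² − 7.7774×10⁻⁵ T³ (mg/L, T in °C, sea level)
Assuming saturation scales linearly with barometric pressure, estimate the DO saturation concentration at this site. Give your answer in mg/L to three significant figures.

At sea level: C_s = 14.652 − 0.41022×16 + 0.007991×16² − 7.7774×10⁻⁵×16³ = 9.816 mg/L.
Pressure correction: C_s' = 9.816 × 0.696 = 6.832 mg/L.

C_s ≈ 6.83 mg/L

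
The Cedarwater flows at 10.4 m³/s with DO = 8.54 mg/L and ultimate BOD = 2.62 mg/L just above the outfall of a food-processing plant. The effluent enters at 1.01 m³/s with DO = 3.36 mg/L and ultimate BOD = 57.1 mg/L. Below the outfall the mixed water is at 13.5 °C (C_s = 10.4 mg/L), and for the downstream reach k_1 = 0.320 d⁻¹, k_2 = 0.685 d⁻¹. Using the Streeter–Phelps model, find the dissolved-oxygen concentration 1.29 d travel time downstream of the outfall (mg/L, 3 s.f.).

Mixed DO = (10.4×8.54 + 1.01×3.36)/(10.4+1.01) = 92.21/11.41 = 8.081 mg/L.
Mixed L₀ = (10.4×2.62 + 1.01×57.1)/(11.41) = 84.92/11.41 = 7.443 mg/L.
Initial deficit D₀ = C_s − DO₀ = 10.4 − 8.081 = 2.319 mg/L.
D(1.29) = [0.320×7.443/(0.685−0.320)](e^(−0.320×1.29) − e^(−0.685×1.29)) + 2.319 e^(−0.685×1.29)
= 6.525 × (0.6618 − 0.4133) + 2.319 × 0.4133 = 2.580 mg/L.
DO = 10.4 − 2.580 = 7.820 mg/L.

DO ≈ 7.82 mg/L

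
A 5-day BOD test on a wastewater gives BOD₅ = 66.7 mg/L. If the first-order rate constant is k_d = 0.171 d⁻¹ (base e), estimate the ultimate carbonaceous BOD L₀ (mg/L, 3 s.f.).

L₀ ≈ 116 mg/L

BOD₅ = L₀(1 − e^(−5k_d)) ⇒ L₀ = BOD₅ / (1 − e^(−5×0.171))
= 66.7 / (1 − 0.4253) = 66.7 / 0.5747 = 116.1 mg/L.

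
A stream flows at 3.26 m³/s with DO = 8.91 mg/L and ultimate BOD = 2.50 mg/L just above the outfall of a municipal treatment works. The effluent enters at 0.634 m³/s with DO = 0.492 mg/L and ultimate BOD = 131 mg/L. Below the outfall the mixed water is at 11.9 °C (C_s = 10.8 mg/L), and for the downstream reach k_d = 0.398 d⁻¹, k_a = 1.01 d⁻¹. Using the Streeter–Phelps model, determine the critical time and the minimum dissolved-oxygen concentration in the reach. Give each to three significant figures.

t_c ≈ 1.13 d; minimum DO ≈ 4.91 mg/L

Mixed DO = (3.26×8.91 + 0.634×0.492)/(3.26+0.634) = 29.36/3.894 = 7.539 mg/L.
Mixed L₀ = (3.26×2.50 + 0.634×131)/(3.894) = 91.20/3.894 = 23.42 mg/L.
Initial deficit D₀ = C_s − DO₀ = 10.8 − 7.539 = 3.261 mg/L.
t_c = (1/0.6120) ln[(1.01/0.398)(1 − 3.261×0.6120/(0.398×23.42))] = 1.634 × ln(1.994) = 1.128 d.
D_c = (0.398/1.01) × 23.42 × e^(−0.398×1.128) = 0.3941 × 23.42 × 0.6383 = 5.891 mg/L.
Minimum DO = 10.8 − 5.891 = 4.909 mg/L.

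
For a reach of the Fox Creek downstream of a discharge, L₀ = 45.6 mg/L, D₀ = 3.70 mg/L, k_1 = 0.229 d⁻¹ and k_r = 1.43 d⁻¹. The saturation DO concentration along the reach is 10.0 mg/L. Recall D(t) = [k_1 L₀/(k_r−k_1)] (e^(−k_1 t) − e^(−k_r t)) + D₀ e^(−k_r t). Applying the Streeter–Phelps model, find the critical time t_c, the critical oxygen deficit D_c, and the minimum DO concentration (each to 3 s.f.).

With k_r/k_1 = 6.245 and 1 − D₀(k_r−k_1)/(k_1 L₀) = 0.5745,
t_c = ln(6.245 × 0.5745) / (1.43 − 0.229) = ln(3.587) / 1.201 = 1.277/1.201 = 1.064 d.
D_c = (k_1/k_r) L₀ e^(−k_1 t_c) = (0.229/1.43) × 45.6 × e^(−0.229×1.064) = 0.1601 × 45.6 × 0.7838 = 5.724 mg/L.
Minimum DO = C_s − D_c = 10.0 − 5.724 = 4.276 mg/L.

t_c ≈ 1.06 d; D_c ≈ 5.72 mg/L; min DO ≈ 4.28 mg/L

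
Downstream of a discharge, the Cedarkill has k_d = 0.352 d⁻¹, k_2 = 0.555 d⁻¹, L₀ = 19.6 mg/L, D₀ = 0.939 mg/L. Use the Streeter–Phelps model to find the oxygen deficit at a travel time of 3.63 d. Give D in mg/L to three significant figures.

k_d L₀/(k_2−k_d) = 0.352×19.6/(0.555−0.352) = 6.899/0.2030 = 33.99 mg/L.
e^(−k_d t) = e^(−0.352×3.630) = 0.2787; e^(−k_2 t) = e^(−0.555×3.630) = 0.1334.
D = 33.99 × (0.2787 − 0.1334) + 0.939 × 0.1334 = 4.938 + 0.1252 = 5.063 mg/L.

D ≈ 5.06 mg/L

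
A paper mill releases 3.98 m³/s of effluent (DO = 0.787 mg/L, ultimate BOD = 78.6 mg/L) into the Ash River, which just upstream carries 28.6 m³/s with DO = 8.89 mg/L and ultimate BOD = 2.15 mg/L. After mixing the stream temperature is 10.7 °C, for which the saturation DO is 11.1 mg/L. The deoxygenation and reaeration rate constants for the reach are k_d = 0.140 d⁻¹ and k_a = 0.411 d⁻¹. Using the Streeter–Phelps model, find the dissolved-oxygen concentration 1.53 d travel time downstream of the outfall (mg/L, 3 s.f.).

DO ≈ 7.77 mg/L

Mixed DO = (28.6×8.89 + 3.98×0.787)/(28.6+3.98) = 257.4/32.58 = 7.900 mg/L.
Mixed L₀ = (28.6×2.15 + 3.98×78.6)/(32.58) = 374.3/32.58 = 11.49 mg/L.
Initial deficit D₀ = C_s − DO₀ = 11.1 − 7.900 = 3.200 mg/L.
D(1.53) = [0.140×11.49/(0.411−0.140)](e^(−0.140×1.53) − e^(−0.411×1.53)) + 3.200 e^(−0.411×1.53)
= 5.935 × (0.8072 − 0.5332) + 3.200 × 0.5332 = 3.332 mg/L.
DO = 11.1 − 3.332 = 7.768 mg/L.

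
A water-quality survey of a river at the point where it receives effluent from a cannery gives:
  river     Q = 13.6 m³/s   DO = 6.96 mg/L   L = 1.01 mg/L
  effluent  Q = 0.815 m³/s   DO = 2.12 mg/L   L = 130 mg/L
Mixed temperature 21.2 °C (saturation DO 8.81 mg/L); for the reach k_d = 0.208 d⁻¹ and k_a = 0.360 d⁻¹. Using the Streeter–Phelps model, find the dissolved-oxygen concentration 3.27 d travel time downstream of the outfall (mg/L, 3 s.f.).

DO ≈ 5.90 mg/L

Mixed DO = (13.6×6.96 + 0.815×2.12)/(13.6+0.815) = 96.38/14.41 = 6.686 mg/L.
Mixed L₀ = (13.6×1.01 + 0.815×130)/(14.41) = 119.7/14.41 = 8.303 mg/L.
Initial deficit D₀ = C_s − DO₀ = 8.81 − 6.686 = 2.124 mg/L.
D(3.27) = [0.208×8.303/(0.360−0.208)](e^(−0.208×3.27) − e^(−0.360×3.27)) + 2.124 e^(−0.360×3.27)
= 11.36 × (0.5065 − 0.3081) + 2.124 × 0.3081 = 2.909 mg/L.
DO = 8.81 − 2.909 = 5.901 mg/L.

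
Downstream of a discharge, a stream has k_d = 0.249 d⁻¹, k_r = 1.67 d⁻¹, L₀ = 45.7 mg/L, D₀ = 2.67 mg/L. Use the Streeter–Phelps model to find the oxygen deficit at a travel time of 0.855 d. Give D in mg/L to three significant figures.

k_d L₀/(k_r−k_d) = 0.249×45.7/(1.67−0.249) = 11.38/1.421 = 8.008 mg/L.
e^(−k_d t) = e^(−0.249×0.8550) = 0.8082; e^(−k_r t) = e^(−1.67×0.8550) = 0.2398.
D = 8.008 × (0.8082 − 0.2398) + 2.67 × 0.2398 = 4.552 + 0.6403 = 5.192 mg/L.

D ≈ 5.19 mg/L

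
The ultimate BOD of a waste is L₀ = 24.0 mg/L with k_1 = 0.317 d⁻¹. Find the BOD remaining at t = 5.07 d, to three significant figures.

L_t = L₀ e^(−k_1 t) = 24.0 × e^(−0.317×5.07) = 24.0 × 0.2005 = 4.811 mg/L.

L ≈ 4.81 mg/L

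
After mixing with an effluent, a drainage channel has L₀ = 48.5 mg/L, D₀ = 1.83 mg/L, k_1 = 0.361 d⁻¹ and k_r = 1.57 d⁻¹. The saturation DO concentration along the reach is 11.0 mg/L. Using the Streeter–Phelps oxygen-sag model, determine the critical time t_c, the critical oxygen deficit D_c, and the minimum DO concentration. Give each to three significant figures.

t_c ≈ 1.10 d; D_c ≈ 7.49 mg/L; min DO ≈ 3.51 mg/L

At the critical point dD/dt = 0, so k_1 L₀ e^(−k_1 t) = k_r D. Substituting D(t) from the Streeter–Phelps equation and solving for t gives
t_c = ln[(k_r/k_1)(1 − D₀(k_r−k_1)/(k_1 L₀))] / (k_r−k_1).
Here k_r−k_1 = 1.209 d⁻¹ and 1 − D₀(k_r−k_1)/(k_1 L₀) = 1 − 1.83×1.209/(0.361×48.5) = 0.8736, so
t_c = ln(4.349 × 0.8736) / 1.209 = 1.335 / 1.209 = 1.104 d.
L(t_c) = L₀ e^(−k_1 t_c) = 48.5 × 0.6713 = 32.56 mg/L, and at the critical point k_r D_c = k_1 L, so D_c = (0.361/1.57) × 32.56 = 7.486 mg/L.
Minimum DO = C_s − D_c = 11.0 − 7.486 = 3.514 mg/L.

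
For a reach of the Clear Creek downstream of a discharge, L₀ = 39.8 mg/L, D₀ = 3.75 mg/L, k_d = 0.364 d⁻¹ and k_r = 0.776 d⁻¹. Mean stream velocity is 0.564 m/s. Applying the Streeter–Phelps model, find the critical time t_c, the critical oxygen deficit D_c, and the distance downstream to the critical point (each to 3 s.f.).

With k_r/k_d = 2.132 and 1 − D₀(k_r−k_d)/(k_d L₀) = 0.8934,
t_c = ln(2.132 × 0.8934) / (0.776 − 0.364) = ln(1.905) / 0.4120 = 0.6442/0.4120 = 1.564 d.
D_c = (k_d/k_r) L₀ e^(−k_d t_c) = (0.364/0.776) × 39.8 × e^(−0.364×1.564) = 0.4691 × 39.8 × 0.5660 = 10.57 mg/L.
x_c = v t_c = 0.564 m/s × 1.564 d × 86400 s/d = 76200 m ≈ 76.2 km.

t_c ≈ 1.56 d; D_c ≈ 10.6 mg/L; x_c ≈ 76.2 km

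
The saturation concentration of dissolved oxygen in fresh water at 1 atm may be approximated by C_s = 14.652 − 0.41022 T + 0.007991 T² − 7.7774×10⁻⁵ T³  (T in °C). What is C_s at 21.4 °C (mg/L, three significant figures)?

C_s = 14.652 − 0.41022×21.4 + 0.007991×21.4² − 7.7774×10⁻⁵×21.4³ = 8.771 mg/L.

C_s ≈ 8.77 mg/L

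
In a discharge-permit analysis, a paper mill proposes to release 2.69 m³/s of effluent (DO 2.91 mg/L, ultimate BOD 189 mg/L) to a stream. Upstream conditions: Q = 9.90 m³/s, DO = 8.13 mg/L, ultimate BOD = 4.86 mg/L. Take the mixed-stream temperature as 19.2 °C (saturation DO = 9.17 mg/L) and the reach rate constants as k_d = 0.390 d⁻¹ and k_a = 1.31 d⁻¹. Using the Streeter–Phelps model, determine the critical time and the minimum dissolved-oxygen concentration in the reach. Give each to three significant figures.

t_c ≈ 1.18 d; minimum DO ≈ 0.878 mg/L

Mixed DO = (9.90×8.13 + 2.69×2.91)/(9.90+2.69) = 88.31/12.59 = 7.015 mg/L.
Mixed L₀ = (9.90×4.86 + 2.69×189)/(12.59) = 556.5/12.59 = 44.20 mg/L.
Initial deficit D₀ = C_s − DO₀ = 9.17 − 7.015 = 2.155 mg/L.
t_c = (1/0.9200) ln[(1.31/0.390)(1 − 2.155×0.9200/(0.390×44.20))] = 1.087 × ln(2.973) = 1.184 d.
D_c = (0.390/1.31) × 44.20 × e^(−0.390×1.184) = 0.2977 × 44.20 × 0.6301 = 8.292 mg/L.
Minimum DO = 9.17 − 8.292 = 0.8776 mg/L.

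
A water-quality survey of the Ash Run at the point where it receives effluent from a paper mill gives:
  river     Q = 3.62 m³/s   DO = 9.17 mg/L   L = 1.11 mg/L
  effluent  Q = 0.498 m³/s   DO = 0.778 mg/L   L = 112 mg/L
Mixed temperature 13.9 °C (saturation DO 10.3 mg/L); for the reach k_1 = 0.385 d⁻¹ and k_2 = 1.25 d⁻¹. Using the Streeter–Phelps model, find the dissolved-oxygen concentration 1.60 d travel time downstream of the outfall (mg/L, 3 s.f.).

Mixed DO = (3.62×9.17 + 0.498×0.778)/(3.62+0.498) = 33.58/4.118 = 8.155 mg/L.
Mixed L₀ = (3.62×1.11 + 0.498×112)/(4.118) = 59.79/4.118 = 14.52 mg/L.
Initial deficit D₀ = C_s − DO₀ = 10.3 − 8.155 = 2.145 mg/L.
D(1.60) = [0.385×14.52/(1.25−0.385)](e^(−0.385×1.60) − e^(−1.25×1.60)) + 2.145 e^(−1.25×1.60)
= 6.463 × (0.5401 − 0.1353) + 2.145 × 0.1353 = 2.906 mg/L.
DO = 10.3 − 2.906 = 7.394 mg/L.

DO ≈ 7.39 mg/L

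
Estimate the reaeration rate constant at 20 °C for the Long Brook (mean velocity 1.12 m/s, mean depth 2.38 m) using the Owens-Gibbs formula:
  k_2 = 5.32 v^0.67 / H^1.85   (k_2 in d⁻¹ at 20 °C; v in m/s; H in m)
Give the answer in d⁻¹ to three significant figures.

k_2 ≈ 1.15 d⁻¹

k_2 = 5.32 × 1.12^0.67 / 2.38^1.85 = 5.32 × 1.079 / 4.974 = 1.154 d⁻¹.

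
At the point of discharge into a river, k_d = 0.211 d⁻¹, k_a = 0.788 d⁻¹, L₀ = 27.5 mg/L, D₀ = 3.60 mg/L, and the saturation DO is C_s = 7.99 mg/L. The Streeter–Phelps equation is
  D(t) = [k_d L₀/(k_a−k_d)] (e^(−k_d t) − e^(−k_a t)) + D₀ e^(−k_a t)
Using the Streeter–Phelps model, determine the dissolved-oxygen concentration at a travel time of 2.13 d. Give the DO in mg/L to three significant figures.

DO ≈ 2.78 mg/L

k_d L₀/(k_a−k_d) = 0.211×27.5/(0.788−0.211) = 5.803/0.5770 = 10.06 mg/L.
e^(−k_d t) = e^(−0.211×2.130) = 0.6380; e^(−k_a t) = e^(−0.788×2.130) = 0.1867.
D = 10.06 × (0.6380 − 0.1867) + 3.60 × 0.1867 = 4.539 + 0.6720 = 5.211 mg/L.
DO = C_s − D = 7.99 − 5.211 = 2.779 mg/L.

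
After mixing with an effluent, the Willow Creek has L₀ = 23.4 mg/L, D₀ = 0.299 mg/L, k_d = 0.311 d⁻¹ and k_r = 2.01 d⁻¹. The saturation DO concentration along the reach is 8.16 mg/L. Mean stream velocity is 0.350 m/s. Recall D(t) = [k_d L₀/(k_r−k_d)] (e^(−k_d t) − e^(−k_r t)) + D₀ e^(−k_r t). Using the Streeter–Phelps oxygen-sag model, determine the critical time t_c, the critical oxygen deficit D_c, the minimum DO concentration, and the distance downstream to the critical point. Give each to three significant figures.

t_c = [1/(k_r−k_d)] ln[(k_r/k_d)(1 − D₀(k_r−k_d)/(k_d L₀))]
= [1/(2.01−0.311)] ln[(2.01/0.311)(1 − 0.299×1.699/(0.311×23.4))]
= (1/1.699) ln[6.463 × 0.9302] = 0.5886 × ln(6.012) = 0.5886 × 1.794 = 1.056 d.
L(t_c) = L₀ e^(−k_d t_c) = 23.4 × 0.7201 = 16.85 mg/L, and at the critical point k_r D_c = k_d L, so D_c = (0.311/2.01) × 16.85 = 2.607 mg/L.
Minimum DO = C_s − D_c = 8.16 − 2.607 = 5.553 mg/L.
x_c = v t_c = 0.350 m/s × 1.056 d × 86400 s/d = 31930 m ≈ 31.9 km.

t_c ≈ 1.06 d; D_c ≈ 2.61 mg/L; min DO ≈ 5.55 mg/L; x_c ≈ 31.9 km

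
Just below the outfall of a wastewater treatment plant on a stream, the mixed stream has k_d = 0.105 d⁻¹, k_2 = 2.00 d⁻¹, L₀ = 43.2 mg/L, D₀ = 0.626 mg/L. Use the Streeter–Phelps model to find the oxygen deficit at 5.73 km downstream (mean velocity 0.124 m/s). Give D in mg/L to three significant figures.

Travel time t = x/v = 5.73 km / (0.124 m/s) = 5730 m / 0.124 m/s = 46210 s = 0.5348 d.
k_d L₀/(k_2−k_d) = 0.105×43.2/(2.00−0.105) = 4.536/1.895 = 2.394 mg/L.
e^(−k_d t) = e^(−0.105×0.5348) = 0.9454; e^(−k_2 t) = e^(−2.00×0.5348) = 0.3431.
D = 2.394 × (0.9454 − 0.3431) + 0.626 × 0.3431 = 1.442 + 0.2148 = 1.656 mg/L.

D ≈ 1.66 mg/L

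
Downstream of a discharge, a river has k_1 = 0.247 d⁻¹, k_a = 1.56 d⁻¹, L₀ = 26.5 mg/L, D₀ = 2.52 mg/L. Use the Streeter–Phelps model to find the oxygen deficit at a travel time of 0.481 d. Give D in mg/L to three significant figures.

k_1 L₀/(k_a−k_1) = 0.247×26.5/(1.56−0.247) = 6.545/1.313 = 4.985 mg/L.
e^(−k_1 t) = e^(−0.247×0.4810) = 0.8880; e^(−k_a t) = e^(−1.56×0.4810) = 0.4722.
D = 4.985 × (0.8880 − 0.4722) + 2.52 × 0.4722 = 2.073 + 1.190 = 3.263 mg/L.

D ≈ 3.26 mg/L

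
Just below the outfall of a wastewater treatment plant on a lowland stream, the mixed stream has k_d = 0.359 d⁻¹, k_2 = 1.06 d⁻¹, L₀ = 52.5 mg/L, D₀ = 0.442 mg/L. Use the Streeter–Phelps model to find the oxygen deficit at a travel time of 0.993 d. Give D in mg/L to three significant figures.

k_d L₀/(k_2−k_d) = 0.359×52.5/(1.06−0.359) = 18.85/0.7010 = 26.89 mg/L.
e^(−k_d t) = e^(−0.359×0.9930) = 0.7001; e^(−k_2 t) = e^(−1.06×0.9930) = 0.3490.
D = 26.89 × (0.7001 − 0.3490) + 0.442 × 0.3490 = 9.440 + 0.1543 = 9.594 mg/L.

D ≈ 9.59 mg/L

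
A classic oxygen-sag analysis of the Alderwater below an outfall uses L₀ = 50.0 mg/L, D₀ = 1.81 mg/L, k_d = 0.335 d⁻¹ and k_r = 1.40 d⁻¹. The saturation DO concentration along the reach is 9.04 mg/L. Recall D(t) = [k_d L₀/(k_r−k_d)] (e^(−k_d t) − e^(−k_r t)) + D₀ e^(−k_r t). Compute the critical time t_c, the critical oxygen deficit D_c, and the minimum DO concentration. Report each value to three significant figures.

At the critical point dD/dt = 0, so k_d L₀ e^(−k_d t) = k_r D. Substituting D(t) from the Streeter–Phelps equation and solving for t gives
t_c = ln[(k_r/k_d)(1 − D₀(k_r−k_d)/(k_d L₀))] / (k_r−k_d).
Here k_r−k_d = 1.065 d⁻¹ and 1 − D₀(k_r−k_d)/(k_d L₀) = 1 − 1.81×1.065/(0.335×50.0) = 0.8849, so
t_c = ln(4.179 × 0.8849) / 1.065 = 1.308 / 1.065 = 1.228 d.
L(t_c) = L₀ e^(−k_d t_c) = 50.0 × 0.6627 = 33.14 mg/L, and at the critical point k_r D_c = k_d L, so D_c = (0.335/1.40) × 33.14 = 7.929 mg/L.
Minimum DO = C_s − D_c = 9.04 − 7.929 = 1.111 mg/L.

t_c ≈ 1.23 d; D_c ≈ 7.93 mg/L; min DO ≈ 1.11 mg/L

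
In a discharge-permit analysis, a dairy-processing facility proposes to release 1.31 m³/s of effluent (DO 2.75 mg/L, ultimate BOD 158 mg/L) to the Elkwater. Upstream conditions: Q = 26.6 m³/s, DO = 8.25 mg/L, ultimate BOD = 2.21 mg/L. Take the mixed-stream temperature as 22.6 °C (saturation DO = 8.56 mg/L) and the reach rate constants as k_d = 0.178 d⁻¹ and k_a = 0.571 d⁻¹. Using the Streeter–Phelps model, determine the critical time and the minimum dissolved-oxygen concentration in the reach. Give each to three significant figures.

t_c ≈ 2.61 d; minimum DO ≈ 6.69 mg/L

Mixed DO = (26.6×8.25 + 1.31×2.75)/(26.6+1.31) = 223.1/27.91 = 7.992 mg/L.
Mixed L₀ = (26.6×2.21 + 1.31×158)/(27.91) = 265.8/27.91 = 9.522 mg/L.
Initial deficit D₀ = C_s − DO₀ = 8.56 − 7.992 = 0.5682 mg/L.
t_c = (1/0.3930) ln[(0.571/0.178)(1 − 0.5682×0.3930/(0.178×9.522))] = 2.545 × ln(2.785) = 2.606 d.
D_c = (0.178/0.571) × 9.522 × e^(−0.178×2.606) = 0.3117 × 9.522 × 0.6288 = 1.867 mg/L.
Minimum DO = 8.56 − 1.867 = 6.693 mg/L.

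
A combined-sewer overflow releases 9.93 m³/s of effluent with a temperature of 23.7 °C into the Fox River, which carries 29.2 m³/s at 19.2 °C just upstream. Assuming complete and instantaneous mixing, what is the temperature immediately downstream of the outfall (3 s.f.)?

Flow-weighted mixing: C = (Q_r C_r + Q_w C_w)/(Q_r + Q_w)
= (29.2×19.2 + 9.93×23.7)/(29.2 + 9.93) = 796.0/39.13 = 20.34 °C.

20.3 °C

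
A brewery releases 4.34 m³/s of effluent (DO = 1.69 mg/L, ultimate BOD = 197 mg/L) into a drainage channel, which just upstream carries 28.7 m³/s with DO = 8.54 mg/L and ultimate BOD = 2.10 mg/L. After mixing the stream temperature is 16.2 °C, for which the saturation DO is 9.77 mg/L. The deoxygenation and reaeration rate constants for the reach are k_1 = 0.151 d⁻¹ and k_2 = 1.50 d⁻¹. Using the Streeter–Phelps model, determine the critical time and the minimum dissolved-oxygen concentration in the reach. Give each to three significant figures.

Mixed DO = (28.7×8.54 + 4.34×1.69)/(28.7+4.34) = 252.4/33.04 = 7.640 mg/L.
Mixed L₀ = (28.7×2.10 + 4.34×197)/(33.04) = 915.2/33.04 = 27.70 mg/L.
Initial deficit D₀ = C_s − DO₀ = 9.77 − 7.640 = 2.130 mg/L.
t_c = (1/1.349) ln[(1.50/0.151)(1 − 2.130×1.349/(0.151×27.70))] = 0.7413 × ln(3.111) = 0.8412 d.
D_c = (0.151/1.50) × 27.70 × e^(−0.151×0.8412) = 0.1007 × 27.70 × 0.8807 = 2.456 mg/L.
Minimum DO = 9.77 − 2.456 = 7.314 mg/L.

t_c ≈ 0.841 d; minimum DO ≈ 7.31 mg/L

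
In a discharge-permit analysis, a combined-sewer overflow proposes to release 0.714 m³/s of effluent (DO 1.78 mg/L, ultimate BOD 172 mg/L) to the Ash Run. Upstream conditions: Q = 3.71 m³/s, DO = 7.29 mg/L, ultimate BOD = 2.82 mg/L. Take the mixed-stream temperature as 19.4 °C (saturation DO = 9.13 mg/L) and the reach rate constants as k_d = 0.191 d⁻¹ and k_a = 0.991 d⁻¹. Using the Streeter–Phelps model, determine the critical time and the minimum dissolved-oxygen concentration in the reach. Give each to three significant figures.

t_c ≈ 1.46 d; minimum DO ≈ 4.74 mg/L

Mixed DO = (3.71×7.29 + 0.714×1.78)/(3.71+0.714) = 28.32/4.424 = 6.401 mg/L.
Mixed L₀ = (3.71×2.82 + 0.714×172)/(4.424) = 133.3/4.424 = 30.12 mg/L.
Initial deficit D₀ = C_s − DO₀ = 9.13 − 6.401 = 2.729 mg/L.
t_c = (1/0.8000) ln[(0.991/0.191)(1 − 2.729×0.8000/(0.191×30.12))] = 1.250 × ln(3.220) = 1.462 d.
D_c = (0.191/0.991) × 30.12 × e^(−0.191×1.462) = 0.1927 × 30.12 × 0.7564 = 4.392 mg/L.
Minimum DO = 9.13 − 4.392 = 4.738 mg/L.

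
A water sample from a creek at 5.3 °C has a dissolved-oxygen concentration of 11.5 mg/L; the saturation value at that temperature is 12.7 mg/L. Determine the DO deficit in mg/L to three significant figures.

D = C_s − C = 12.7 − 11.5 = 1.20 mg/L.

D ≈ 1.20 mg/L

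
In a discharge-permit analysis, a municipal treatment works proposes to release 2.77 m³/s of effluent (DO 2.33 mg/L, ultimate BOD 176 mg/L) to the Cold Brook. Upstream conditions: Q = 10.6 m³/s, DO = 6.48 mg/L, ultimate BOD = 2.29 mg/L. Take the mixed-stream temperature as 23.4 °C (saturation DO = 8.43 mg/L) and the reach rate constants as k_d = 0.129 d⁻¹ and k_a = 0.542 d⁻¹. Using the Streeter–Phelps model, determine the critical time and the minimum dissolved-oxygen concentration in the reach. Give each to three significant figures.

Mixed DO = (10.6×6.48 + 2.77×2.33)/(10.6+2.77) = 75.14/13.37 = 5.620 mg/L.
Mixed L₀ = (10.6×2.29 + 2.77×176)/(13.37) = 511.8/13.37 = 38.28 mg/L.
Initial deficit D₀ = C_s − DO₀ = 8.43 − 5.620 = 2.810 mg/L.
t_c = (1/0.4130) ln[(0.542/0.129)(1 − 2.810×0.4130/(0.129×38.28))] = 2.421 × ln(3.214) = 2.827 d.
D_c = (0.129/0.542) × 38.28 × e^(−0.129×2.827) = 0.2380 × 38.28 × 0.6944 = 6.327 mg/L.
Minimum DO = 8.43 − 6.327 = 2.103 mg/L.

t_c ≈ 2.83 d; minimum DO ≈ 2.10 mg/L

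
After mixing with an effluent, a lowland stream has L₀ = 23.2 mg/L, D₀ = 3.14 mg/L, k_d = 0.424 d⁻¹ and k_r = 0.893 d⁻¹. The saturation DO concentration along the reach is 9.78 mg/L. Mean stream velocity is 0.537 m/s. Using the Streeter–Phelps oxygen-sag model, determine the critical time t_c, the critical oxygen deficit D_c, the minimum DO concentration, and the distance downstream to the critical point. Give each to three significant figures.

t_c ≈ 1.24 d; D_c ≈ 6.50 mg/L; min DO ≈ 3.28 mg/L; x_c ≈ 57.6 km

At the critical point dD/dt = 0, so k_d L₀ e^(−k_d t) = k_r D. Substituting D(t) from the Streeter–Phelps equation and solving for t gives
t_c = ln[(k_r/k_d)(1 − D₀(k_r−k_d)/(k_d L₀))] / (k_r−k_d).
Here k_r−k_d = 0.4690 d⁻¹ and 1 − D₀(k_r−k_d)/(k_d L₀) = 1 − 3.14×0.4690/(0.424×23.2) = 0.8503, so
t_c = ln(2.106 × 0.8503) / 0.4690 = 0.5827 / 0.4690 = 1.242 d.
L(t_c) = L₀ e^(−k_d t_c) = 23.2 × 0.5905 = 13.70 mg/L, and at the critical point k_r D_c = k_d L, so D_c = (0.424/0.893) × 13.70 = 6.505 mg/L.
Minimum DO = C_s − D_c = 9.78 − 6.505 = 3.275 mg/L.
x_c = v t_c = 0.537 m/s × 1.242 d × 86400 s/d = 57640 m ≈ 57.6 km.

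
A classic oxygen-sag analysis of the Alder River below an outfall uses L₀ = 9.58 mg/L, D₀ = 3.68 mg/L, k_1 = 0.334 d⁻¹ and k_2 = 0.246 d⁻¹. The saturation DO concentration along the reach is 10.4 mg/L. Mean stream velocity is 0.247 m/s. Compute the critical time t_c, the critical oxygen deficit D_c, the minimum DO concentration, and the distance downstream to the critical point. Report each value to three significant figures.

t_c = [1/(k_2−k_1)] ln[(k_2/k_1)(1 − D₀(k_2−k_1)/(k_1 L₀))]
= [1/(0.246−0.334)] ln[(0.246/0.334)(1 − 3.68×-0.08800/(0.334×9.58))]
= (1/-0.08800) ln[0.7365 × 1.101] = -11.36 × ln(0.8111) = -11.36 × -0.2094 = 2.380 d.
D_c = (k_1/k_2) L₀ e^(−k_1 t_c) = (0.334/0.246) × 9.58 × e^(−0.334×2.380) = 1.358 × 9.58 × 0.4517 = 5.875 mg/L.
Minimum DO = C_s − D_c = 10.4 − 5.875 = 4.525 mg/L.
x_c = v t_c = 0.247 m/s × 2.380 d × 86400 s/d = 50780 m ≈ 50.8 km.

t_c ≈ 2.38 d; D_c ≈ 5.88 mg/L; min DO ≈ 4.52 mg/L; x_c ≈ 50.8 km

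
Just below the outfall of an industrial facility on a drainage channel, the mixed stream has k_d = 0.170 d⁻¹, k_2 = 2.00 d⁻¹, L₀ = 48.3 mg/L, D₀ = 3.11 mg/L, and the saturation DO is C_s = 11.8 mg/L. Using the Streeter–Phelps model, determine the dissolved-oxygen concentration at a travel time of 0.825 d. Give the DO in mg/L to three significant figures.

DO ≈ 8.16 mg/L

k_d L₀/(k_2−k_d) = 0.170×48.3/(2.00−0.170) = 8.211/1.830 = 4.487 mg/L.
e^(−k_d t) = e^(−0.170×0.8250) = 0.8691; e^(−k_2 t) = e^(−2.00×0.8250) = 0.1920.
D = 4.487 × (0.8691 − 0.1920) + 3.11 × 0.1920 = 3.038 + 0.5973 = 3.635 mg/L.
DO = C_s − D = 11.8 − 3.635 = 8.165 mg/L.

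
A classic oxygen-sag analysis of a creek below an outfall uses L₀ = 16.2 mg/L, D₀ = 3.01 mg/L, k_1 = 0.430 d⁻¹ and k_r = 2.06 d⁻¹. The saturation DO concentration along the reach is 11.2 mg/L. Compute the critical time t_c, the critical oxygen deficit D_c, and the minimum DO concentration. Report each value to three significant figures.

With k_r/k_1 = 4.791 and 1 − D₀(k_r−k_1)/(k_1 L₀) = 0.2957,
t_c = ln(4.791 × 0.2957) / (2.06 − 0.430) = ln(1.417) / 1.630 = 0.3482/1.630 = 0.2136 d.
D_c = (k_1/k_r) L₀ e^(−k_1 t_c) = (0.430/2.06) × 16.2 × e^(−0.430×0.2136) = 0.2087 × 16.2 × 0.9122 = 3.085 mg/L.
Minimum DO = C_s − D_c = 11.2 − 3.085 = 8.115 mg/L.

t_c ≈ 0.214 d; D_c ≈ 3.08 mg/L; min DO ≈ 8.12 mg/L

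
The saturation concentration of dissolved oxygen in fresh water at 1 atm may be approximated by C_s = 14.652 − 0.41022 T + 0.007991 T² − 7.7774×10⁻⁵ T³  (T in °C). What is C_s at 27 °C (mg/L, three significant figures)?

C_s = 14.652 − 0.41022×27 + 0.007991×27² − 7.7774×10⁻⁵×27³ = 7.871 mg/L.

C_s ≈ 7.87 mg/L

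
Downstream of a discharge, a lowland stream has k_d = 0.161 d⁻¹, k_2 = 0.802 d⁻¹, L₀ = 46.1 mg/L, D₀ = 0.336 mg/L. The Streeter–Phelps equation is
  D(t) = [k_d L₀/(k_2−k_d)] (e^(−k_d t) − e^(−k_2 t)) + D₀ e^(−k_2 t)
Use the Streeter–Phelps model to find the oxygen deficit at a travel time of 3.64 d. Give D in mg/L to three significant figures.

k_d L₀/(k_2−k_d) = 0.161×46.1/(0.802−0.161) = 7.422/0.6410 = 11.58 mg/L.
e^(−k_d t) = e^(−0.161×3.640) = 0.5565; e^(−k_2 t) = e^(−0.802×3.640) = 0.05397.
D = 11.58 × (0.5565 − 0.05397) + 0.336 × 0.05397 = 5.819 + 0.01813 = 5.837 mg/L.

D ≈ 5.84 mg/L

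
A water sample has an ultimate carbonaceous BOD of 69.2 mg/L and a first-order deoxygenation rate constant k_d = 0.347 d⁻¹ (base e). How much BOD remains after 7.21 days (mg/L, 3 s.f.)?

L_t = L₀ e^(−k_d t) = 69.2 × e^(−0.347×7.21) = 69.2 × 0.08193 = 5.670 mg/L.

L ≈ 5.67 mg/L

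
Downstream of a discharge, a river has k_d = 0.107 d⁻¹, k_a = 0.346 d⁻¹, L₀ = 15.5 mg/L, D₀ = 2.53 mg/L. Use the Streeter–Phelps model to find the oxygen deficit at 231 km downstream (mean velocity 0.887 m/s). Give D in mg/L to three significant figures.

Travel time t = x/v = 231 km / (0.887 m/s) = 231000 m / 0.887 m/s = 260400 s = 3.014 d.
k_d L₀/(k_a−k_d) = 0.107×15.5/(0.346−0.107) = 1.658/0.2390 = 6.939 mg/L.
e^(−k_d t) = e^(−0.107×3.014) = 0.7243; e^(−k_a t) = e^(−0.346×3.014) = 0.3524.
D = 6.939 × (0.7243 − 0.3524) + 2.53 × 0.3524 = 2.581 + 0.8916 = 3.472 mg/L.

D ≈ 3.47 mg/L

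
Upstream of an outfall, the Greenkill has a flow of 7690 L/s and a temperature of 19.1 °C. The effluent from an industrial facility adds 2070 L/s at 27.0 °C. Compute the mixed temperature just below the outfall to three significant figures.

20.8 °C

Flow-weighted mixing: C = (Q_r C_r + Q_w C_w)/(Q_r + Q_w)
= (7690×19.1 + 2070×27.0)/(7690 + 2070) = 202800/9760 = 20.78 °C.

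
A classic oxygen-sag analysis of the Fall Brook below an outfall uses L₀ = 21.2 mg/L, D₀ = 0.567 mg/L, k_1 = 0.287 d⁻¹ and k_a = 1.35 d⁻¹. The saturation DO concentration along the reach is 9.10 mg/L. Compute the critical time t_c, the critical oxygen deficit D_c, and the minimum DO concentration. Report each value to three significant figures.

t_c ≈ 1.36 d; D_c ≈ 3.05 mg/L; min DO ≈ 6.05 mg/L

t_c = [1/(k_a−k_1)] ln[(k_a/k_1)(1 − D₀(k_a−k_1)/(k_1 L₀))]
= [1/(1.35−0.287)] ln[(1.35/0.287)(1 − 0.567×1.063/(0.287×21.2))]
= (1/1.063) ln[4.704 × 0.9009] = 0.9407 × ln(4.238) = 0.9407 × 1.444 = 1.358 d.
D_c = (k_1/k_a) L₀ e^(−k_1 t_c) = (0.287/1.35) × 21.2 × e^(−0.287×1.358) = 0.2126 × 21.2 × 0.6771 = 3.052 mg/L.
Minimum DO = C_s − D_c = 9.10 − 3.052 = 6.048 mg/L.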